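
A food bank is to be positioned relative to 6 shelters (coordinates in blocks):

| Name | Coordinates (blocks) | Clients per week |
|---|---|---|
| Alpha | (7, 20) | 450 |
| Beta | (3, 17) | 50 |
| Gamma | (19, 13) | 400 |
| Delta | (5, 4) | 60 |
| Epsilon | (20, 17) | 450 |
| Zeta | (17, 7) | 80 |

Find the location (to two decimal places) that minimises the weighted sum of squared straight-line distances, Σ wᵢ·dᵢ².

The minimiser of Σwᵢ‖p−pᵢ‖² is the weighted centroid p* = (Σwᵢpᵢ)/(Σwᵢ).
Σwᵢ = 1490.
Σwᵢxᵢ = 450·7 + 50·3 + 400·19 + 60·5 + 450·20 + 80·17 = 21560.
Σwᵢyᵢ = 450·20 + 50·17 + 400·13 + 60·4 + 450·17 + 80·7 = 23500.
x* = 21560/1490 = 14.47, y* = 23500/1490 = 15.77.

(14.47, 15.77)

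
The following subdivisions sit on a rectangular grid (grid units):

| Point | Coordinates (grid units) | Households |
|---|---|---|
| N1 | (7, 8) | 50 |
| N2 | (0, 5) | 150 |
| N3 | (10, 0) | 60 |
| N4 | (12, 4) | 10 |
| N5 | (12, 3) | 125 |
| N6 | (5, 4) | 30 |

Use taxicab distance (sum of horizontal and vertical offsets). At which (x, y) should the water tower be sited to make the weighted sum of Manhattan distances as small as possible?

Manhattan distance separates: Σwᵢ(|x−xᵢ|+|y−yᵢ|) = Σwᵢ|x−xᵢ| + Σwᵢ|y−yᵢ|, so x and y are optimised independently as 1-D weighted medians.
Total weight W = 425; half = 212.5.
x-coordinate, sorted with cumulative weight:
  x=0 (N2, w=150) cum 150
  x=5 (N6, w=30) cum 180
  x=7 (N1, w=50) cum 230  ← median
  x=10 (N3, w=60) cum 290
  x=12 (N4, w=10) cum 300
  x=12 (N5, w=125) cum 425
⇒ x* = 7
y-coordinate, sorted with cumulative weight:
  y=0 (N3, w=60) cum 60
  y=3 (N5, w=125) cum 185
  y=4 (N4, w=10) cum 195
  y=4 (N6, w=30) cum 225  ← median
  y=5 (N2, w=150) cum 375
  y=8 (N1, w=50) cum 425
⇒ y* = 4

(7, 4)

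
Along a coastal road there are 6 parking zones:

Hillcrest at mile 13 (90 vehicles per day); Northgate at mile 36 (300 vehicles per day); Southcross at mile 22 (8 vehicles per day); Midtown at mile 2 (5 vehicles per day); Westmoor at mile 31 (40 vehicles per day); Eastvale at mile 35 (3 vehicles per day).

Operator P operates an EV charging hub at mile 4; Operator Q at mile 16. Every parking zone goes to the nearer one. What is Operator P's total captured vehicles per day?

5

The indifferent point is the midpoint (4+16)/2 = 10; parking zones left of it (closer to Operator P at 4) go to Operator P, those right go to Operator Q.
  Midtown at 2 (w=5) → Operator P
  Hillcrest at 13 (w=90) → Operator Q
  Southcross at 22 (w=8) → Operator Q
  Westmoor at 31 (w=40) → Operator Q
  Eastvale at 35 (w=3) → Operator Q
  Northgate at 36 (w=300) → Operator Q
Operator P captures 5; Operator Q captures 441.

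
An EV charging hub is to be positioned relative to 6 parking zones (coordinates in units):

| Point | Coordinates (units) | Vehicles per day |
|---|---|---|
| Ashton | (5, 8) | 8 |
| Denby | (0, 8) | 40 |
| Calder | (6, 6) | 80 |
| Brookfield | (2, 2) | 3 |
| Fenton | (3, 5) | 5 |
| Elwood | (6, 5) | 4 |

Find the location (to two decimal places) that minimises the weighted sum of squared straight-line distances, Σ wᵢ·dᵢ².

(4.04, 6.54)

The minimiser of Σwᵢ‖p−pᵢ‖² is the weighted centroid p* = (Σwᵢpᵢ)/(Σwᵢ).
Σwᵢ = 140.
Σwᵢxᵢ = 8·5 + 40·0 + 80·6 + 3·2 + 5·3 + 4·6 = 565.
Σwᵢyᵢ = 8·8 + 40·8 + 80·6 + 3·2 + 5·5 + 4·5 = 915.
x* = 565/140 = 4.04, y* = 915/140 = 6.54.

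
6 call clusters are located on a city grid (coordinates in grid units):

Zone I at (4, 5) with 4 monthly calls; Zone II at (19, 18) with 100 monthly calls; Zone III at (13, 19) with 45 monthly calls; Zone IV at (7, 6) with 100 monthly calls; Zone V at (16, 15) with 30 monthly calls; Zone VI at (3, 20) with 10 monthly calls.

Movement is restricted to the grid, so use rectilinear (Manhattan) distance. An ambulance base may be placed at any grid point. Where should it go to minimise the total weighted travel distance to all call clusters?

(13, 18)

Manhattan distance separates: Σwᵢ(|x−xᵢ|+|y−yᵢ|) = Σwᵢ|x−xᵢ| + Σwᵢ|y−yᵢ|, so x and y are optimised independently as 1-D weighted medians.
Total weight W = 289; half = 144.5.
x-coordinate, sorted with cumulative weight:
  x=3 (Zone VI, w=10) cum 10
  x=4 (Zone I, w=4) cum 14
  x=7 (Zone IV, w=100) cum 114
  x=13 (Zone III, w=45) cum 159  ← median
  x=16 (Zone V, w=30) cum 189
  x=19 (Zone II, w=100) cum 289
⇒ x* = 13
y-coordinate, sorted with cumulative weight:
  y=5 (Zone I, w=4) cum 4
  y=6 (Zone IV, w=100) cum 104
  y=15 (Zone V, w=30) cum 134
  y=18 (Zone II, w=100) cum 234  ← median
  y=19 (Zone III, w=45) cum 279
  y=20 (Zone VI, w=10) cum 289
⇒ y* = 18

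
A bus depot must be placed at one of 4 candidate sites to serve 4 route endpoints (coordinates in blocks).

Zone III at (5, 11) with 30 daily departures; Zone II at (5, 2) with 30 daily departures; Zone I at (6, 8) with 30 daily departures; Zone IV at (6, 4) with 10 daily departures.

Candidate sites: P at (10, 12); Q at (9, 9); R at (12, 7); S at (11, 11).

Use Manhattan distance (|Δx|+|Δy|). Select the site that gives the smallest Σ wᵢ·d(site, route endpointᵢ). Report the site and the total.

Q, total 710 blocks

Total weighted distance at each candidate:
  P (10, 12): total = 990
  Q (9, 9): total = 710
  R (12, 7): total = 990
  S (11, 11): total = 990
Minimum is at Q with total 710 blocks.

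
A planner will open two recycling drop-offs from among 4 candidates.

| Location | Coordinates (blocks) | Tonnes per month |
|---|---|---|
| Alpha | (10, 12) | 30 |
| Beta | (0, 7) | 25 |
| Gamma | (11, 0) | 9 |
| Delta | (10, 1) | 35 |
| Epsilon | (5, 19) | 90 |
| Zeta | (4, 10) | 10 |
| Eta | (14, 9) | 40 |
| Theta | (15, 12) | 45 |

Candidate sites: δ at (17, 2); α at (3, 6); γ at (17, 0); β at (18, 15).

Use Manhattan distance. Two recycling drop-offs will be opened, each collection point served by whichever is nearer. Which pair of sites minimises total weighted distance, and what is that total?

Evaluate every pair (each demand assigned to the nearer of the two):
  {α, β}: total = 3046
  {δ, α}: total = 3182
  {α, γ}: total = 3334
  {δ, β}: total = 3622
  {γ, β}: total = 3654
  {δ, γ}: total = 5154
Best pair: {α, β} with total 3046.

{α, β}, total 3046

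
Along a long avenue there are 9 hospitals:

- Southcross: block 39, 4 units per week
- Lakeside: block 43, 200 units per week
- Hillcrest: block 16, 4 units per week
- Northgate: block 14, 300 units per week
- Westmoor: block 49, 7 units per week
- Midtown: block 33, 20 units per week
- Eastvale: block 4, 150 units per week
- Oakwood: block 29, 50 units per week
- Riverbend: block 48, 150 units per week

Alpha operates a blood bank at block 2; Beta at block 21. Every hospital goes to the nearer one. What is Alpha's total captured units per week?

The indifferent point is the midpoint (2+21)/2 = 11.5; hospitals left of it (closer to Alpha at 2) go to Alpha, those right go to Beta.
  Eastvale at 4 (w=150) → Alpha
  Northgate at 14 (w=300) → Beta
  Hillcrest at 16 (w=4) → Beta
  Oakwood at 29 (w=50) → Beta
  Midtown at 33 (w=20) → Beta
  Southcross at 39 (w=4) → Beta
  Lakeside at 43 (w=200) → Beta
  Riverbend at 48 (w=150) → Beta
  Westmoor at 49 (w=7) → Beta
Alpha captures 150; Beta captures 735.

150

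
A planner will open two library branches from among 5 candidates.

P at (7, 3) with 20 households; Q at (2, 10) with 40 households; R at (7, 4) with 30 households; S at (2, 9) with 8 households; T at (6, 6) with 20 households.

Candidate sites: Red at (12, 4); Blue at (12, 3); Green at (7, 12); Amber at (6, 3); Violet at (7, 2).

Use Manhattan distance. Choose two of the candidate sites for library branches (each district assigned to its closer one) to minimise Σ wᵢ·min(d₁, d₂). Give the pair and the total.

Evaluate every pair (each demand assigned to the nearer of the two):
  {Green, Amber}: total = 484
  {Green, Violet}: total = 524
  {Red, Amber}: total = 660
  {Blue, Amber}: total = 660
  {Amber, Violet}: total = 660
  {Red, Green}: total = 754
  {Blue, Green}: total = 764
  {Red, Violet}: total = 796
  {Blue, Violet}: total = 796
  {Red, Blue}: total = 1170
Best pair: {Green, Amber} with total 484.

{Green, Amber}, total 484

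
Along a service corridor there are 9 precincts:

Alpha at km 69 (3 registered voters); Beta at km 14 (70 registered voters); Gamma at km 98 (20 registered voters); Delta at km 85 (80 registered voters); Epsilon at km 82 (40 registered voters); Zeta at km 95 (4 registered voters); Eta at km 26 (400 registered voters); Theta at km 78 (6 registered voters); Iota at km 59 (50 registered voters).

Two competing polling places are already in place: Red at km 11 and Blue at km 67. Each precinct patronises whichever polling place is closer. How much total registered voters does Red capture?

470

The indifferent point is the midpoint (11+67)/2 = 39; precincts left of it (closer to Red at 11) go to Red, those right go to Blue.
  Beta at 14 (w=70) → Red
  Eta at 26 (w=400) → Red
  Iota at 59 (w=50) → Blue
  Alpha at 69 (w=3) → Blue
  Theta at 78 (w=6) → Blue
  Epsilon at 82 (w=40) → Blue
  Delta at 85 (w=80) → Blue
  Zeta at 95 (w=4) → Blue
  Gamma at 98 (w=20) → Blue
Red captures 470; Blue captures 203.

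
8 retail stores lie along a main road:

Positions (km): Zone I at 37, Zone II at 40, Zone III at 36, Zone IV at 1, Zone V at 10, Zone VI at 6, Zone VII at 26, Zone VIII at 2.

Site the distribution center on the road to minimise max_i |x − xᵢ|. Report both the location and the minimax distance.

The 1-center on a line is the midpoint of the two extreme points: leftmost at 1, rightmost at 40.
Optimal location = (1 + 40)/2 = 20.5; maximum distance = (40 − 1)/2 = 19.5.

location 20.5, max distance 19.5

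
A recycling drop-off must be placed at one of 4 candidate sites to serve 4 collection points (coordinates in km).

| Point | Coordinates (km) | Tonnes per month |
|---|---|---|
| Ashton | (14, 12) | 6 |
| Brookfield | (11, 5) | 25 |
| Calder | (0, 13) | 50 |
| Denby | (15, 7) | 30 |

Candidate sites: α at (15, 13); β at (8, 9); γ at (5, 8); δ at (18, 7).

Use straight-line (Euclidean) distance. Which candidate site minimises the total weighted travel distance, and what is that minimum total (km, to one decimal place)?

β, total 830.9 km

Total weighted distance at each candidate:
  α (15, 13): total = 1162.1
  β (8, 9): total = 830.9
  γ (5, 8): total = 881.8
  δ (18, 7): total = 1259.1
Minimum is at β with total 830.9 km.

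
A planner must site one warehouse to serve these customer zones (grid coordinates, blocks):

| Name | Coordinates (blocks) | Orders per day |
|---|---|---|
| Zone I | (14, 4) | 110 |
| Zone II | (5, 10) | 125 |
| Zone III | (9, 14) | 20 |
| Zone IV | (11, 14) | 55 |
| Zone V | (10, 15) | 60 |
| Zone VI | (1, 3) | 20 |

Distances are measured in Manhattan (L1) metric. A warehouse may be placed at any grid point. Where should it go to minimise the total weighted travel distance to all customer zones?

Manhattan distance separates: Σwᵢ(|x−xᵢ|+|y−yᵢ|) = Σwᵢ|x−xᵢ| + Σwᵢ|y−yᵢ|, so x and y are optimised independently as 1-D weighted medians.
Total weight W = 390; half = 195.
x-coordinate, sorted with cumulative weight:
  x=1 (Zone VI, w=20) cum 20
  x=5 (Zone II, w=125) cum 145
  x=9 (Zone III, w=20) cum 165
  x=10 (Zone V, w=60) cum 225  ← median
  x=11 (Zone IV, w=55) cum 280
  x=14 (Zone I, w=110) cum 390
⇒ x* = 10
y-coordinate, sorted with cumulative weight:
  y=3 (Zone VI, w=20) cum 20
  y=4 (Zone I, w=110) cum 130
  y=10 (Zone II, w=125) cum 255  ← median
  y=14 (Zone III, w=20) cum 275
  y=14 (Zone IV, w=55) cum 330
  y=15 (Zone V, w=60) cum 390
⇒ y* = 10

(10, 10)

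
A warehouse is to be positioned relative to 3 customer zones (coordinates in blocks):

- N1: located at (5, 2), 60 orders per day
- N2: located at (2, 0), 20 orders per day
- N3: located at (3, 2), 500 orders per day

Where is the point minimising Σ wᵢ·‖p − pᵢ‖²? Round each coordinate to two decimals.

The minimiser of Σwᵢ‖p−pᵢ‖² is the weighted centroid p* = (Σwᵢpᵢ)/(Σwᵢ).
Σwᵢ = 580.
Σwᵢxᵢ = 60·5 + 20·2 + 500·3 = 1840.
Σwᵢyᵢ = 60·2 + 20·0 + 500·2 = 1120.
x* = 1840/580 = 3.17, y* = 1120/580 = 1.93.

(3.17, 1.93)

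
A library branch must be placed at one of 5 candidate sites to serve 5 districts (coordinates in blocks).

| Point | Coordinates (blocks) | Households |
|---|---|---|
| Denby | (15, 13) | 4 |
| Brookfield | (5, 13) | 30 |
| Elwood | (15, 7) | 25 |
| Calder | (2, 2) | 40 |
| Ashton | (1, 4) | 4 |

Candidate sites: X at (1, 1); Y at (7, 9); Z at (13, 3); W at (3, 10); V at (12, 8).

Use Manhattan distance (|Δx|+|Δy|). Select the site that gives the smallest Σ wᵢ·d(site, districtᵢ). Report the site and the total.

Total weighted distance at each candidate:
  X (1, 1): total = 1176
  Y (7, 9): total = 1002
  Z (13, 3): total = 1270
  W (3, 10): total = 977
  V (12, 8): total = 1192
Minimum is at W with total 977 blocks.

W, total 977 blocks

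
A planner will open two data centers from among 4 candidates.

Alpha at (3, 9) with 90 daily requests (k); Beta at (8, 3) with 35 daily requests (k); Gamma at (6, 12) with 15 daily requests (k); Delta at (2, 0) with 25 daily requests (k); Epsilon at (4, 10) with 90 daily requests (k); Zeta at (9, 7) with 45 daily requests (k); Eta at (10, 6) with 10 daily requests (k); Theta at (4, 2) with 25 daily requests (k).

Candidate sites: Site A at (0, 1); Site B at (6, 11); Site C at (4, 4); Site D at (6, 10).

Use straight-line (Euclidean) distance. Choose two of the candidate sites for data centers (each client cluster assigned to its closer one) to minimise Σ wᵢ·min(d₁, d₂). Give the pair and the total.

{Site C, Site D}, total 1048.2

Evaluate every pair (each demand assigned to the nearer of the two):
  {Site C, Site D}: total = 1048.2
  {Site B, Site C}: total = 1135.1
  {Site A, Site D}: total = 1155.9
  {Site A, Site B}: total = 1277.4
  {Site B, Site D}: total = 1457.3
  {Site A, Site C}: total = 1698.5
Best pair: {Site C, Site D} with total 1048.2.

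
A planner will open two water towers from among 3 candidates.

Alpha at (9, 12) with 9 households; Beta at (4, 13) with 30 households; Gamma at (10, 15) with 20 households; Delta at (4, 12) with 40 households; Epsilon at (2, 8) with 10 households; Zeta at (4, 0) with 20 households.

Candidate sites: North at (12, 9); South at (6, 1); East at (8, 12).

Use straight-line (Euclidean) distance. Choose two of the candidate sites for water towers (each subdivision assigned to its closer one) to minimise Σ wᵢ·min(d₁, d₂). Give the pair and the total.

{South, East}, total 481.6

Evaluate every pair (each demand assigned to the nearer of the two):
  {South, East}: total = 481.6
  {North, East}: total = 677.7
  {North, South}: total = 900.1
Best pair: {South, East} with total 481.6.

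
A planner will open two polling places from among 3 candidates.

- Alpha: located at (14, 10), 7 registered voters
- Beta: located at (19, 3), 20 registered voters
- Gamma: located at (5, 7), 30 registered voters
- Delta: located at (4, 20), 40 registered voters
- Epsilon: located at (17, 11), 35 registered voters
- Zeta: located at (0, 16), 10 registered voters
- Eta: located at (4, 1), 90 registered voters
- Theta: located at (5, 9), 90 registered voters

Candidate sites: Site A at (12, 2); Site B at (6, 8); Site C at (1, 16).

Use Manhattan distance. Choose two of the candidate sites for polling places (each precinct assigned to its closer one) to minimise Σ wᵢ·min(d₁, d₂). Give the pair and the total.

Evaluate every pair (each demand assigned to the nearer of the two):
  {Site B, Site C}: total = 2260
  {Site A, Site B}: total = 2470
  {Site A, Site C}: total = 3170
Best pair: {Site B, Site C} with total 2260.

{Site B, Site C}, total 2260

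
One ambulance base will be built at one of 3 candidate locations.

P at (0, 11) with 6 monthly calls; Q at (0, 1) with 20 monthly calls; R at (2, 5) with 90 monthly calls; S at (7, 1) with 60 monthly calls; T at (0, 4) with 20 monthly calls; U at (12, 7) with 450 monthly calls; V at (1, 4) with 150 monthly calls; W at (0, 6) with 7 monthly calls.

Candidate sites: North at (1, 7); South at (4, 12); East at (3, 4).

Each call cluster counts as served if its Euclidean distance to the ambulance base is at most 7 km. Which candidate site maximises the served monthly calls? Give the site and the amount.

Coverage radius r = 7 km; a point is covered iff (Δx)²+(Δy)² ≤ 7² = 49.
  North (1, 7): covers {P, Q, R, T, V, W} → 293
  South (4, 12): covers {P} → 6
  East (3, 4): covers {Q, R, S, T, V, W} → 347
Maximum coverage at East: 347 monthly calls.

East, covering 347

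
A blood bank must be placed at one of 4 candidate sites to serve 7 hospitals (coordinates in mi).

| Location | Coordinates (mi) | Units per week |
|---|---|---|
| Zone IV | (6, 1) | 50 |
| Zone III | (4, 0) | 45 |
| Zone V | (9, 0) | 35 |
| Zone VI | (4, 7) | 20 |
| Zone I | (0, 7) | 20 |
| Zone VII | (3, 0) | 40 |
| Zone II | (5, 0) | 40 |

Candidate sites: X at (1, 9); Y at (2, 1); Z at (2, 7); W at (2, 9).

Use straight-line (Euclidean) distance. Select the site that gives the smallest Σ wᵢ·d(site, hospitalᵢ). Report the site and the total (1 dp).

Total weighted distance at each candidate:
  X (1, 9): total = 2199.6
  Y (2, 1): total = 984.2
  Z (2, 7): total = 1702.1
  W (2, 9): total = 2116.0
Minimum is at Y with total 984.2 mi.

Y, total 984.2 mi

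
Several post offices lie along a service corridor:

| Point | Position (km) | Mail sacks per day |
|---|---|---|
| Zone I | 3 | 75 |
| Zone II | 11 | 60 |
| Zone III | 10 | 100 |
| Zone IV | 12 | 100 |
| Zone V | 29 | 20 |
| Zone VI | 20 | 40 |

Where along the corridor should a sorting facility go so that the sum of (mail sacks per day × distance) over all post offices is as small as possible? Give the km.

x = 11

For a sum of weighted absolute distances on a line, the optimum is the weighted median (not the mean). Total weight W = 395; half-weight = 197.5.
Sort by position and accumulate weight:
  km 3 (Zone I, w=75) → cum 75
  km 10 (Zone III, w=100) → cum 175
  km 11 (Zone II, w=60) → cum 235  ≥ 197.5 → median here
  km 12 (Zone IV, w=100) → cum 335
  km 20 (Zone VI, w=40) → cum 375
  km 29 (Zone V, w=20) → cum 395
Optimal location: km 11.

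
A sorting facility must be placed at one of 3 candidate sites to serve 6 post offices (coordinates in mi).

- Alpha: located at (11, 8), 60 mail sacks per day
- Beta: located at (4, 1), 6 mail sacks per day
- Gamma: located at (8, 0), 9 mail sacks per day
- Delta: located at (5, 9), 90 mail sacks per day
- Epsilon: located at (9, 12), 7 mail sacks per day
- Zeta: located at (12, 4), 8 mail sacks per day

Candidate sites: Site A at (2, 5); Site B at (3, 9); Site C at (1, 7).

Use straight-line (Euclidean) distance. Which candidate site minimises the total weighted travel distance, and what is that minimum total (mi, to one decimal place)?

Total weighted distance at each candidate:
  Site A (2, 5): total = 1266.0
  Site B (3, 9): total = 934.1
  Site C (1, 7): total = 1292.1
Minimum is at Site B with total 934.1 mi.

Site B, total 934.1 mi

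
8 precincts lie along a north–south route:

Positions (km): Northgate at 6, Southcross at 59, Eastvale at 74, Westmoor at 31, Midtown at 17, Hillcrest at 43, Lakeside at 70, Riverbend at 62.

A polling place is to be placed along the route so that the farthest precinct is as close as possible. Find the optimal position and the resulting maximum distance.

The 1-center on a line is the midpoint of the two extreme points: leftmost at 6, rightmost at 74.
Optimal location = (6 + 74)/2 = 40; maximum distance = (74 − 6)/2 = 34.

location 40, max distance 34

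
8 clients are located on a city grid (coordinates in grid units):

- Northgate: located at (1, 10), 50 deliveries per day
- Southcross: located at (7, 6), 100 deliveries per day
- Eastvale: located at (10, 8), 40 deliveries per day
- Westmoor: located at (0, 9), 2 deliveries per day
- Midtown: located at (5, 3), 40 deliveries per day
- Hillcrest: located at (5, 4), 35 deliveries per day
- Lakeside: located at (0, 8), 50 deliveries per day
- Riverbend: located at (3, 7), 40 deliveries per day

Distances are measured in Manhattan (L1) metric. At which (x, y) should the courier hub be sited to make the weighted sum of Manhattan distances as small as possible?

Manhattan distance separates: Σwᵢ(|x−xᵢ|+|y−yᵢ|) = Σwᵢ|x−xᵢ| + Σwᵢ|y−yᵢ|, so x and y are optimised independently as 1-D weighted medians.
Total weight W = 357; half = 178.5.
x-coordinate, sorted with cumulative weight:
  x=0 (Westmoor, w=2) cum 2
  x=0 (Lakeside, w=50) cum 52
  x=1 (Northgate, w=50) cum 102
  x=3 (Riverbend, w=40) cum 142
  x=5 (Midtown, w=40) cum 182  ← median
  x=5 (Hillcrest, w=35) cum 217
  x=7 (Southcross, w=100) cum 317
  x=10 (Eastvale, w=40) cum 357
⇒ x* = 5
y-coordinate, sorted with cumulative weight:
  y=3 (Midtown, w=40) cum 40
  y=4 (Hillcrest, w=35) cum 75
  y=6 (Southcross, w=100) cum 175
  y=7 (Riverbend, w=40) cum 215  ← median
  y=8 (Eastvale, w=40) cum 255
  y=8 (Lakeside, w=50) cum 305
  y=9 (Westmoor, w=2) cum 307
  y=10 (Northgate, w=50) cum 357
⇒ y* = 7

(5, 7)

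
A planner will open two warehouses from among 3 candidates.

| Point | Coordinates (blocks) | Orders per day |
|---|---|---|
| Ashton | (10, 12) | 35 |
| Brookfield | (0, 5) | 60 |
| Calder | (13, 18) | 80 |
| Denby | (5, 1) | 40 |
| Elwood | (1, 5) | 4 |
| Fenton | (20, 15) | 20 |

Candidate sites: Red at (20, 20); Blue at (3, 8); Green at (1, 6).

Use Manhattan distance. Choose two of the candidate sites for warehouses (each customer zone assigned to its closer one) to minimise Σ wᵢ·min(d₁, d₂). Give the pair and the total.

{Red, Green}, total 1829

Evaluate every pair (each demand assigned to the nearer of the two):
  {Red, Green}: total = 1829
  {Red, Blue}: total = 1945
  {Blue, Green}: total = 2949
Best pair: {Red, Green} with total 1829.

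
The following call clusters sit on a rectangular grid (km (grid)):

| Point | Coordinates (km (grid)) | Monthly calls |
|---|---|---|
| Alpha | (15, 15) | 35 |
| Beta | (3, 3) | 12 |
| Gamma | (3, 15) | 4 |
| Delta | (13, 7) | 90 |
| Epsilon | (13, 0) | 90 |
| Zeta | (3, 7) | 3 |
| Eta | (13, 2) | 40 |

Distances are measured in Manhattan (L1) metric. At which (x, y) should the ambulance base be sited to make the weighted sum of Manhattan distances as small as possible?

Manhattan distance separates: Σwᵢ(|x−xᵢ|+|y−yᵢ|) = Σwᵢ|x−xᵢ| + Σwᵢ|y−yᵢ|, so x and y are optimised independently as 1-D weighted medians.
Total weight W = 274; half = 137.
x-coordinate, sorted with cumulative weight:
  x=3 (Beta, w=12) cum 12
  x=3 (Gamma, w=4) cum 16
  x=3 (Zeta, w=3) cum 19
  x=13 (Delta, w=90) cum 109
  x=13 (Epsilon, w=90) cum 199  ← median
  x=13 (Eta, w=40) cum 239
  x=15 (Alpha, w=35) cum 274
⇒ x* = 13
y-coordinate, sorted with cumulative weight:
  y=0 (Epsilon, w=90) cum 90
  y=2 (Eta, w=40) cum 130
  y=3 (Beta, w=12) cum 142  ← median
  y=7 (Delta, w=90) cum 232
  y=7 (Zeta, w=3) cum 235
  y=15 (Alpha, w=35) cum 270
  y=15 (Gamma, w=4) cum 274
⇒ y* = 3

(13, 3)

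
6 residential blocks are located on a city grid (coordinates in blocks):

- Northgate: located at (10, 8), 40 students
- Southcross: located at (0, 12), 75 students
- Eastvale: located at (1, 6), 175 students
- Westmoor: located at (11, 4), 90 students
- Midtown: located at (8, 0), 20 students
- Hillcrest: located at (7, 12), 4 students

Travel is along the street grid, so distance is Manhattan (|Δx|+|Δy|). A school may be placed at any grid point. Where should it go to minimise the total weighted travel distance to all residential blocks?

(1, 6)

Manhattan distance separates: Σwᵢ(|x−xᵢ|+|y−yᵢ|) = Σwᵢ|x−xᵢ| + Σwᵢ|y−yᵢ|, so x and y are optimised independently as 1-D weighted medians.
Total weight W = 404; half = 202.
x-coordinate, sorted with cumulative weight:
  x=0 (Southcross, w=75) cum 75
  x=1 (Eastvale, w=175) cum 250  ← median
  x=7 (Hillcrest, w=4) cum 254
  x=8 (Midtown, w=20) cum 274
  x=10 (Northgate, w=40) cum 314
  x=11 (Westmoor, w=90) cum 404
⇒ x* = 1
y-coordinate, sorted with cumulative weight:
  y=0 (Midtown, w=20) cum 20
  y=4 (Westmoor, w=90) cum 110
  y=6 (Eastvale, w=175) cum 285  ← median
  y=8 (Northgate, w=40) cum 325
  y=12 (Southcross, w=75) cum 400
  y=12 (Hillcrest, w=4) cum 404
⇒ y* = 6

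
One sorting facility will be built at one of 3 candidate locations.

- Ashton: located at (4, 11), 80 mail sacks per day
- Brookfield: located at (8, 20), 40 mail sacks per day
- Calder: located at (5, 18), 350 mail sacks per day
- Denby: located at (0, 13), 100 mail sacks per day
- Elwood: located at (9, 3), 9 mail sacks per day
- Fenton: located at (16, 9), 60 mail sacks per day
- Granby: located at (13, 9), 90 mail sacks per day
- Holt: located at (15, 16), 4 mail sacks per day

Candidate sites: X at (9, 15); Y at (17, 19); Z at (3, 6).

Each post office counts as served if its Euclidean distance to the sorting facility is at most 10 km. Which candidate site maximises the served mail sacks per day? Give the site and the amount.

X, covering 724

Coverage radius r = 10 km; a point is covered iff (Δx)²+(Δy)² ≤ 10² = 100.
  X (9, 15): covers {Ashton, Brookfield, Calder, Denby, Fenton, Granby, Holt} → 724
  Y (17, 19): covers {Brookfield, Holt} → 44
  Z (3, 6): covers {Ashton, Denby, Elwood} → 189
Maximum coverage at X: 724 mail sacks per day.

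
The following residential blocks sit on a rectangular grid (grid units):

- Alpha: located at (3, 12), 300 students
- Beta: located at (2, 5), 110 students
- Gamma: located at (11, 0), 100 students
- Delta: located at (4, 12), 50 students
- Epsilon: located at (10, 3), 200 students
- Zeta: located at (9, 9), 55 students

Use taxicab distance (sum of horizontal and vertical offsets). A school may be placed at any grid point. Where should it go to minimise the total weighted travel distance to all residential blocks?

(3, 5)

Manhattan distance separates: Σwᵢ(|x−xᵢ|+|y−yᵢ|) = Σwᵢ|x−xᵢ| + Σwᵢ|y−yᵢ|, so x and y are optimised independently as 1-D weighted medians.
Total weight W = 815; half = 407.5.
x-coordinate, sorted with cumulative weight:
  x=2 (Beta, w=110) cum 110
  x=3 (Alpha, w=300) cum 410  ← median
  x=4 (Delta, w=50) cum 460
  x=9 (Zeta, w=55) cum 515
  x=10 (Epsilon, w=200) cum 715
  x=11 (Gamma, w=100) cum 815
⇒ x* = 3
y-coordinate, sorted with cumulative weight:
  y=0 (Gamma, w=100) cum 100
  y=3 (Epsilon, w=200) cum 300
  y=5 (Beta, w=110) cum 410  ← median
  y=9 (Zeta, w=55) cum 465
  y=12 (Alpha, w=300) cum 765
  y=12 (Delta, w=50) cum 815
⇒ y* = 5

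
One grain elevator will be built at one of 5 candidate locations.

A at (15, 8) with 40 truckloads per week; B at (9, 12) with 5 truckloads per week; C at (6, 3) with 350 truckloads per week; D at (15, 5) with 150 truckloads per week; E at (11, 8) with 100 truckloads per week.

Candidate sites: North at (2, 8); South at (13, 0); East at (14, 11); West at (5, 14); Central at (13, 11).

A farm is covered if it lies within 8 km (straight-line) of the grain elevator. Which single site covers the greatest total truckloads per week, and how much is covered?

South, covering 500

Coverage radius r = 8 km; a point is covered iff (Δx)²+(Δy)² ≤ 8² = 64.
  North (2, 8): covers {C} → 350
  South (13, 0): covers {C, D} → 500
  East (14, 11): covers {A, B, D, E} → 295
  West (5, 14): covers {B} → 5
  Central (13, 11): covers {A, B, D, E} → 295
Maximum coverage at South: 500 truckloads per week.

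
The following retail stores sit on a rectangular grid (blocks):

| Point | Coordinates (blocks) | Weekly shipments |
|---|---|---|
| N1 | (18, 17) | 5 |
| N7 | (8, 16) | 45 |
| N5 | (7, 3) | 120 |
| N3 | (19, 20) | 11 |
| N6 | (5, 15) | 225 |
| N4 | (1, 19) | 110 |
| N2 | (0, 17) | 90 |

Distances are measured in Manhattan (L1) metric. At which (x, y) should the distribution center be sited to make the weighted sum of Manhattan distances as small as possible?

Manhattan distance separates: Σwᵢ(|x−xᵢ|+|y−yᵢ|) = Σwᵢ|x−xᵢ| + Σwᵢ|y−yᵢ|, so x and y are optimised independently as 1-D weighted medians.
Total weight W = 606; half = 303.
x-coordinate, sorted with cumulative weight:
  x=0 (N2, w=90) cum 90
  x=1 (N4, w=110) cum 200
  x=5 (N6, w=225) cum 425  ← median
  x=7 (N5, w=120) cum 545
  x=8 (N7, w=45) cum 590
  x=18 (N1, w=5) cum 595
  x=19 (N3, w=11) cum 606
⇒ x* = 5
y-coordinate, sorted with cumulative weight:
  y=3 (N5, w=120) cum 120
  y=15 (N6, w=225) cum 345  ← median
  y=16 (N7, w=45) cum 390
  y=17 (N1, w=5) cum 395
  y=17 (N2, w=90) cum 485
  y=19 (N4, w=110) cum 595
  y=20 (N3, w=11) cum 606
⇒ y* = 15

(5, 15)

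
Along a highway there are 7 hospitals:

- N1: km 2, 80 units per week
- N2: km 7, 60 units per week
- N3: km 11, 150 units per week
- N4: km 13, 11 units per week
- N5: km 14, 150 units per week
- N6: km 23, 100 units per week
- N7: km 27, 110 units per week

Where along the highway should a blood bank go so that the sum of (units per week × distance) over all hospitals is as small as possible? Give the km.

For a sum of weighted absolute distances on a line, the optimum is the weighted median (not the mean). Total weight W = 661; half-weight = 330.5.
Sort by position and accumulate weight:
  km 2 (N1, w=80) → cum 80
  km 7 (N2, w=60) → cum 140
  km 11 (N3, w=150) → cum 290
  km 13 (N4, w=11) → cum 301
  km 14 (N5, w=150) → cum 451  ≥ 330.5 → median here
  km 23 (N6, w=100) → cum 551
  km 27 (N7, w=110) → cum 661
Optimal location: km 14.

x = 14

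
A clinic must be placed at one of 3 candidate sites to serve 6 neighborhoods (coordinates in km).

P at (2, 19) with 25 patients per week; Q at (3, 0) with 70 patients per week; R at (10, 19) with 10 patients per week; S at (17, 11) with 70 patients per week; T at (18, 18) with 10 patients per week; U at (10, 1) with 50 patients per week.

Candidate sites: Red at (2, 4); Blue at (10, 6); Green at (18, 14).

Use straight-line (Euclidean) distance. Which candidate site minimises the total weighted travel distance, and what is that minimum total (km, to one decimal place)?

Blue, total 2153.4 km

Total weighted distance at each candidate:
  Red (2, 4): total = 2632.1
  Blue (10, 6): total = 2153.4
  Green (18, 14): total = 2974.3
Minimum is at Blue with total 2153.4 km.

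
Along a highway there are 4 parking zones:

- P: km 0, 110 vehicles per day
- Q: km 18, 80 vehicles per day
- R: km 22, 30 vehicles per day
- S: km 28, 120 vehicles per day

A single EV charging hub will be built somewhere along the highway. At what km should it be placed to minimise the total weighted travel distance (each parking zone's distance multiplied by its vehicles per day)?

For a sum of weighted absolute distances on a line, the optimum is the weighted median (not the mean). Total weight W = 340; half-weight = 170.
Sort by position and accumulate weight:
  km 0 (P, w=110) → cum 110
  km 18 (Q, w=80) → cum 190  ≥ 170 → median here
  km 22 (R, w=30) → cum 220
  km 28 (S, w=120) → cum 340
Optimal location: km 18.

x = 18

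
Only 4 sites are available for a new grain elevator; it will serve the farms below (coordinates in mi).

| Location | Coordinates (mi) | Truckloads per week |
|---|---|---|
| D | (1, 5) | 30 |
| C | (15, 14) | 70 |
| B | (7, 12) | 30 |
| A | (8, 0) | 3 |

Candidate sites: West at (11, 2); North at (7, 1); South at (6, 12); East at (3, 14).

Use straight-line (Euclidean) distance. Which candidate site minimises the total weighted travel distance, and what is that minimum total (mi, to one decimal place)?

Total weighted distance at each candidate:
  West (11, 2): total = 1532.6
  North (7, 1): total = 1619.1
  South (6, 12): total = 969.9
  East (3, 14): total = 1295.3
Minimum is at South with total 969.9 mi.

South, total 969.9 mi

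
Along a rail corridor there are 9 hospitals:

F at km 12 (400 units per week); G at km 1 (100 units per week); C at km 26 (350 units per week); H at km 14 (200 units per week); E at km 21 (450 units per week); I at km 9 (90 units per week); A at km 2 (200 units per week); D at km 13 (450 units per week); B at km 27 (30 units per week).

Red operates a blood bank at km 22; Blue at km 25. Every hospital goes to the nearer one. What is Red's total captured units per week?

1890

The indifferent point is the midpoint (22+25)/2 = 23.5; hospitals left of it (closer to Red at 22) go to Red, those right go to Blue.
  G at 1 (w=100) → Red
  A at 2 (w=200) → Red
  I at 9 (w=90) → Red
  F at 12 (w=400) → Red
  D at 13 (w=450) → Red
  H at 14 (w=200) → Red
  E at 21 (w=450) → Red
  C at 26 (w=350) → Blue
  B at 27 (w=30) → Blue
Red captures 1890; Blue captures 380.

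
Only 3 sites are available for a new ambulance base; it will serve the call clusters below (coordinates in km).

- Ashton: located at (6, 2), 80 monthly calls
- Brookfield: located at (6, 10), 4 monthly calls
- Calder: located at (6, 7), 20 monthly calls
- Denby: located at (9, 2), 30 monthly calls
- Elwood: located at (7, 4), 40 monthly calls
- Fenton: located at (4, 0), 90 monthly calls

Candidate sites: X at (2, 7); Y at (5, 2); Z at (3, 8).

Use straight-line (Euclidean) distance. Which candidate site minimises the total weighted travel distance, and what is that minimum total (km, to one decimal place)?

Total weighted distance at each candidate:
  X (2, 7): total = 1758.8
  Y (5, 2): total = 648.6
  Z (3, 8): total = 1820.8
Minimum is at Y with total 648.6 km.

Y, total 648.6 km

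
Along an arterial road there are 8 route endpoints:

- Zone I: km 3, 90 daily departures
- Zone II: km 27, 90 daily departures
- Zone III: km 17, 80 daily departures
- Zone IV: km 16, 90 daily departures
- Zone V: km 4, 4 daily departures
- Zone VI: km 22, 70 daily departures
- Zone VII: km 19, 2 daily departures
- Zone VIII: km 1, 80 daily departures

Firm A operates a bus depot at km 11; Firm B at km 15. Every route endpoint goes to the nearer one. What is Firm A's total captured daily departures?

The indifferent point is the midpoint (11+15)/2 = 13; route endpoints left of it (closer to Firm A at 11) go to Firm A, those right go to Firm B.
  Zone VIII at 1 (w=80) → Firm A
  Zone I at 3 (w=90) → Firm A
  Zone V at 4 (w=4) → Firm A
  Zone IV at 16 (w=90) → Firm B
  Zone III at 17 (w=80) → Firm B
  Zone VII at 19 (w=2) → Firm B
  Zone VI at 22 (w=70) → Firm B
  Zone II at 27 (w=90) → Firm B
Firm A captures 174; Firm B captures 332.

174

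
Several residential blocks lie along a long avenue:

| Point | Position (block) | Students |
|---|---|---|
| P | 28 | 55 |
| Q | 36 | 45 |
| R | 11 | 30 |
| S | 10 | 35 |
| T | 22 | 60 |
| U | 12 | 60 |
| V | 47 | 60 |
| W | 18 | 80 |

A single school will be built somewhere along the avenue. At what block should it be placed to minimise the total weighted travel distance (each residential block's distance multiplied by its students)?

x = 22

For a sum of weighted absolute distances on a line, the optimum is the weighted median (not the mean). Total weight W = 425; half-weight = 212.5.
Sort by position and accumulate weight:
  block 10 (S, w=35) → cum 35
  block 11 (R, w=30) → cum 65
  block 12 (U, w=60) → cum 125
  block 18 (W, w=80) → cum 205
  block 22 (T, w=60) → cum 265  ≥ 212.5 → median here
  block 28 (P, w=55) → cum 320
  block 36 (Q, w=45) → cum 365
  block 47 (V, w=60) → cum 425
Optimal location: block 22.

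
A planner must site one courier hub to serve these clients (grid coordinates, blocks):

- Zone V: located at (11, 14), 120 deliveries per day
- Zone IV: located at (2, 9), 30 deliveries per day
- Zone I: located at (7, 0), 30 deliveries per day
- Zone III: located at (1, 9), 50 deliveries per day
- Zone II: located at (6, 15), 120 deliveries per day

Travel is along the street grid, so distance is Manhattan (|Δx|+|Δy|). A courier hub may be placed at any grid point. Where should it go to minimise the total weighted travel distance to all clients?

(6, 14)

Manhattan distance separates: Σwᵢ(|x−xᵢ|+|y−yᵢ|) = Σwᵢ|x−xᵢ| + Σwᵢ|y−yᵢ|, so x and y are optimised independently as 1-D weighted medians.
Total weight W = 350; half = 175.
x-coordinate, sorted with cumulative weight:
  x=1 (Zone III, w=50) cum 50
  x=2 (Zone IV, w=30) cum 80
  x=6 (Zone II, w=120) cum 200  ← median
  x=7 (Zone I, w=30) cum 230
  x=11 (Zone V, w=120) cum 350
⇒ x* = 6
y-coordinate, sorted with cumulative weight:
  y=0 (Zone I, w=30) cum 30
  y=9 (Zone IV, w=30) cum 60
  y=9 (Zone III, w=50) cum 110
  y=14 (Zone V, w=120) cum 230  ← median
  y=15 (Zone II, w=120) cum 350
⇒ y* = 14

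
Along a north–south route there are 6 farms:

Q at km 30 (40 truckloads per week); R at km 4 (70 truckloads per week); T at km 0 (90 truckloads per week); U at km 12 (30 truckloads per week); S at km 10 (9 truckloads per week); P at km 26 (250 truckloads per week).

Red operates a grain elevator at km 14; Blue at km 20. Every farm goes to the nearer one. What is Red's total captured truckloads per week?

199

The indifferent point is the midpoint (14+20)/2 = 17; farms left of it (closer to Red at 14) go to Red, those right go to Blue.
  T at 0 (w=90) → Red
  R at 4 (w=70) → Red
  S at 10 (w=9) → Red
  U at 12 (w=30) → Red
  P at 26 (w=250) → Blue
  Q at 30 (w=40) → Blue
Red captures 199; Blue captures 290.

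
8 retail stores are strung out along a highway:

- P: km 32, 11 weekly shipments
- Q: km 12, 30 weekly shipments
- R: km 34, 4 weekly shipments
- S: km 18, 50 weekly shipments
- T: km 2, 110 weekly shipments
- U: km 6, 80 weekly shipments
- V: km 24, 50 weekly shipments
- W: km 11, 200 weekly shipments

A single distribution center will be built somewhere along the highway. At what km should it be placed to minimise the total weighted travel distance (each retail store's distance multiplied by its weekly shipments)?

For a sum of weighted absolute distances on a line, the optimum is the weighted median (not the mean). Total weight W = 535; half-weight = 267.5.
Sort by position and accumulate weight:
  km 2 (T, w=110) → cum 110
  km 6 (U, w=80) → cum 190
  km 11 (W, w=200) → cum 390  ≥ 267.5 → median here
  km 12 (Q, w=30) → cum 420
  km 18 (S, w=50) → cum 470
  km 24 (V, w=50) → cum 520
  km 32 (P, w=11) → cum 531
  km 34 (R, w=4) → cum 535
Optimal location: km 11.

x = 11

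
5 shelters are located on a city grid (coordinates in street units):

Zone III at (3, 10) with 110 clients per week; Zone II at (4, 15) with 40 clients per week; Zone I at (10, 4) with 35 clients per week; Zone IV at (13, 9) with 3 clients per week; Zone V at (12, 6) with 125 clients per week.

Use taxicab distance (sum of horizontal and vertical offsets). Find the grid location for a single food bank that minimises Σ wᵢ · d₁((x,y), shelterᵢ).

Manhattan distance separates: Σwᵢ(|x−xᵢ|+|y−yᵢ|) = Σwᵢ|x−xᵢ| + Σwᵢ|y−yᵢ|, so x and y are optimised independently as 1-D weighted medians.
Total weight W = 313; half = 156.5.
x-coordinate, sorted with cumulative weight:
  x=3 (Zone III, w=110) cum 110
  x=4 (Zone II, w=40) cum 150
  x=10 (Zone I, w=35) cum 185  ← median
  x=12 (Zone V, w=125) cum 310
  x=13 (Zone IV, w=3) cum 313
⇒ x* = 10
y-coordinate, sorted with cumulative weight:
  y=4 (Zone I, w=35) cum 35
  y=6 (Zone V, w=125) cum 160  ← median
  y=9 (Zone IV, w=3) cum 163
  y=10 (Zone III, w=110) cum 273
  y=15 (Zone II, w=40) cum 313
⇒ y* = 6

(10, 6)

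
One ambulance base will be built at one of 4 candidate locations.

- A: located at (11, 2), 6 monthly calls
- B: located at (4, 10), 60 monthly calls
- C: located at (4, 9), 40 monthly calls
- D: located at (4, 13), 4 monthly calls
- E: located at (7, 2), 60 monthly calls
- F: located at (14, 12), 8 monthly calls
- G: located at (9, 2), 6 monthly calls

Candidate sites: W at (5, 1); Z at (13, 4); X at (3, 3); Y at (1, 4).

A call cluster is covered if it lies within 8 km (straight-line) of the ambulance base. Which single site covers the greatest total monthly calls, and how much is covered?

Coverage radius r = 8 km; a point is covered iff (Δx)²+(Δy)² ≤ 8² = 64.
  W (5, 1): covers {A, E, G} → 72
  Z (13, 4): covers {A, E, G} → 72
  X (3, 3): covers {B, C, E, G} → 166
  Y (1, 4): covers {B, C, E} → 160
Maximum coverage at X: 166 monthly calls.

X, covering 166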